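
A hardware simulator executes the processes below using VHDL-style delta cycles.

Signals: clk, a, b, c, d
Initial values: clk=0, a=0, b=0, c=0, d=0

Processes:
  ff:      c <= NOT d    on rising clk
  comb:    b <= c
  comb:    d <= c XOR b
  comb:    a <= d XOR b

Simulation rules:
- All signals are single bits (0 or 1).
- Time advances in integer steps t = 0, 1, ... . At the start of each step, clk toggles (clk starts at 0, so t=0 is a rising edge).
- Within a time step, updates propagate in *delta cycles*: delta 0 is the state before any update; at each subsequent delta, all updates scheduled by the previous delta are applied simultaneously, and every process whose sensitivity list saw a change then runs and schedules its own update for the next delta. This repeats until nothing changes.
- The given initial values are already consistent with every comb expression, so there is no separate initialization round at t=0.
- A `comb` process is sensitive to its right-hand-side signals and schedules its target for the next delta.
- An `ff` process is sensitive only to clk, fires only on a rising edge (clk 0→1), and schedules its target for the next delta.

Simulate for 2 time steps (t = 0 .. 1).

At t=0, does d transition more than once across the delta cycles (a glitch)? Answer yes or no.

yes

[bits: a,clk,b,c,d]
t=0: Δ0=00000 Δ1=01000 Δ2=01010 Δ3=01111 Δ4=01110 Δ5=11110 | 5Δ
t=1: Δ0=11110 Δ1=10110 | 1Δ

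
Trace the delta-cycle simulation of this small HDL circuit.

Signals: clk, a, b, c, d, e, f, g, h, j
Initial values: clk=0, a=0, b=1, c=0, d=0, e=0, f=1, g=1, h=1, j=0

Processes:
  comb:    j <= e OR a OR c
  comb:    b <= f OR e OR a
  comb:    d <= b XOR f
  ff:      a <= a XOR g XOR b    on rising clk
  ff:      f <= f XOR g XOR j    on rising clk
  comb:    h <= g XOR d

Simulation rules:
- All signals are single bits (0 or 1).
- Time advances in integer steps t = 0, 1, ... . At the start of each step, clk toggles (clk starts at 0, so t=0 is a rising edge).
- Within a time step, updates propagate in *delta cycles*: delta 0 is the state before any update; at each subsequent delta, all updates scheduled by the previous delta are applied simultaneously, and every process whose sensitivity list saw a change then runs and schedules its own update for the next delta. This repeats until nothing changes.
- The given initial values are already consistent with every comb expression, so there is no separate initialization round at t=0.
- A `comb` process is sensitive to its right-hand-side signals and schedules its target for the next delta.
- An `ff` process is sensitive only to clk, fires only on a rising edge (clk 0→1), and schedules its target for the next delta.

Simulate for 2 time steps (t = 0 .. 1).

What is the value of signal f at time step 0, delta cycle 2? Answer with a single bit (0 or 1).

0

[bits: clk,b,c,h,f,e,j,d,a,g]
t=0: Δ0=0101100001 Δ1=1101100001 Δ2=1101000001 Δ3=1001000101 Δ4=1000000001 Δ5=1001000001 | 5Δ
t=1: Δ0=1001000001 Δ1=0001000001 | 1Δ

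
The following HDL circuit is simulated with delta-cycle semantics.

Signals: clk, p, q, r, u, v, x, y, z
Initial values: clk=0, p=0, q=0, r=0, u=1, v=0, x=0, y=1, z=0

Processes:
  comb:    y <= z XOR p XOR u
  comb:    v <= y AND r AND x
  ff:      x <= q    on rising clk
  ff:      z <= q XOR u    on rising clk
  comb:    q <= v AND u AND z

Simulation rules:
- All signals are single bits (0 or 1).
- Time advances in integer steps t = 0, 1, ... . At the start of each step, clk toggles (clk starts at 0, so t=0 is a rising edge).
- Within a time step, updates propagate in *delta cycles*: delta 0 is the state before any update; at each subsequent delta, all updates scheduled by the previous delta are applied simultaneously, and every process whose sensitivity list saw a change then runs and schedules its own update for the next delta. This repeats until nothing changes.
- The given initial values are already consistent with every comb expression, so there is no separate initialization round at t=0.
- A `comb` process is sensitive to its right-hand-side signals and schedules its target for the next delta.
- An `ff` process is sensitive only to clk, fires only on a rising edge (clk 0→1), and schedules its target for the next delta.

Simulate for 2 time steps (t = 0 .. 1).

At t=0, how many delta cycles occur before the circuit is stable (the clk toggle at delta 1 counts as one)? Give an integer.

3

[bits: y,clk,v,p,x,r,u,q,z]
t=0: Δ0=100000100 Δ1=110000100 Δ2=110000101 Δ3=010000101 | 3Δ
t=1: Δ0=010000101 Δ1=000000101 | 1Δ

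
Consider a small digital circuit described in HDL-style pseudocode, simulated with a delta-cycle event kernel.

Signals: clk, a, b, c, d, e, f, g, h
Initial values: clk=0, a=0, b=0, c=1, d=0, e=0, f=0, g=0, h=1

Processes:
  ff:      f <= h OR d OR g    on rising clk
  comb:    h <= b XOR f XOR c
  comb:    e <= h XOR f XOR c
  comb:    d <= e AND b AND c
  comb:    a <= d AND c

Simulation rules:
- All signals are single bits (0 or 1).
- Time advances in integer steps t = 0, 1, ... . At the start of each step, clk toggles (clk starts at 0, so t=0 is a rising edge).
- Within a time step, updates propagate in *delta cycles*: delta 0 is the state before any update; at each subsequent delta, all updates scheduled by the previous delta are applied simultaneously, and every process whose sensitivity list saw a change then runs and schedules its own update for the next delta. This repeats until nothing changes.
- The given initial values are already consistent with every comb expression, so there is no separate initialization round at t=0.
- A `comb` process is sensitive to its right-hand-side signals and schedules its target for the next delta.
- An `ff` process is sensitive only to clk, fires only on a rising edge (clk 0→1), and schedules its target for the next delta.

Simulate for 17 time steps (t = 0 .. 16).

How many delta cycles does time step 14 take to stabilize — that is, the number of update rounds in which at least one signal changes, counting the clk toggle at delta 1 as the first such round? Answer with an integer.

t=0 Δ0: a=0 h=1 g=0 clk=0 e=0 b=0 f=0 c=1 d=0
  Δ1: clk:0→1
  Δ2: f:0→1
  Δ3: h:1→0, e:0→1
  Δ4: e:1→0
  (4Δ to stable)
t=1 Δ0: a=0 h=0 g=0 clk=1 e=0 b=0 f=1 c=1 d=0
  Δ1: clk:1→0
  (1Δ to stable)
t=2 Δ0: a=0 h=0 g=0 clk=0 e=0 b=0 f=1 c=1 d=0
  Δ1: clk:0→1
  Δ2: f:1→0
  Δ3: h:0→1, e:0→1
  Δ4: e:1→0
  (4Δ to stable)
t=3 Δ0: a=0 h=1 g=0 clk=1 e=0 b=0 f=0 c=1 d=0
  Δ1: clk:1→0
  (1Δ to stable)
t=4 Δ0: a=0 h=1 g=0 clk=0 e=0 b=0 f=0 c=1 d=0
  Δ1: clk:0→1
  Δ2: f:0→1
  Δ3: h:1→0, e:0→1
  Δ4: e:1→0
  (4Δ to stable)
t=5 Δ0: a=0 h=0 g=0 clk=1 e=0 b=0 f=1 c=1 d=0
  Δ1: clk:1→0
  (1Δ to stable)
t=6 Δ0: a=0 h=0 g=0 clk=0 e=0 b=0 f=1 c=1 d=0
  Δ1: clk:0→1
  Δ2: f:1→0
  Δ3: h:0→1, e:0→1
  Δ4: e:1→0
  (4Δ to stable)
t=7 Δ0: a=0 h=1 g=0 clk=1 e=0 b=0 f=0 c=1 d=0
  Δ1: clk:1→0
  (1Δ to stable)
t=8 Δ0: a=0 h=1 g=0 clk=0 e=0 b=0 f=0 c=1 d=0
  Δ1: clk:0→1
  Δ2: f:0→1
  Δ3: h:1→0, e:0→1
  Δ4: e:1→0
  (4Δ to stable)
t=9 Δ0: a=0 h=0 g=0 clk=1 e=0 b=0 f=1 c=1 d=0
  Δ1: clk:1→0
  (1Δ to stable)
t=10 Δ0: a=0 h=0 g=0 clk=0 e=0 b=0 f=1 c=1 d=0
  Δ1: clk:0→1
  Δ2: f:1→0
  Δ3: h:0→1, e:0→1
  Δ4: e:1→0
  (4Δ to stable)
t=11 Δ0: a=0 h=1 g=0 clk=1 e=0 b=0 f=0 c=1 d=0
  Δ1: clk:1→0
  (1Δ to stable)
t=12 Δ0: a=0 h=1 g=0 clk=0 e=0 b=0 f=0 c=1 d=0
  Δ1: clk:0→1
  Δ2: f:0→1
  Δ3: h:1→0, e:0→1
  Δ4: e:1→0
  (4Δ to stable)
t=13 Δ0: a=0 h=0 g=0 clk=1 e=0 b=0 f=1 c=1 d=0
  Δ1: clk:1→0
  (1Δ to stable)
t=14 Δ0: a=0 h=0 g=0 clk=0 e=0 b=0 f=1 c=1 d=0
  Δ1: clk:0→1
  Δ2: f:1→0
  Δ3: h:0→1, e:0→1
  Δ4: e:1→0
  (4Δ to stable)
t=15 Δ0: a=0 h=1 g=0 clk=1 e=0 b=0 f=0 c=1 d=0
  Δ1: clk:1→0
  (1Δ to stable)
t=16 Δ0: a=0 h=1 g=0 clk=0 e=0 b=0 f=0 c=1 d=0
  Δ1: clk:0→1
  Δ2: f:0→1
  Δ3: h:1→0, e:0→1
  Δ4: e:1→0
  (4Δ to stable)

4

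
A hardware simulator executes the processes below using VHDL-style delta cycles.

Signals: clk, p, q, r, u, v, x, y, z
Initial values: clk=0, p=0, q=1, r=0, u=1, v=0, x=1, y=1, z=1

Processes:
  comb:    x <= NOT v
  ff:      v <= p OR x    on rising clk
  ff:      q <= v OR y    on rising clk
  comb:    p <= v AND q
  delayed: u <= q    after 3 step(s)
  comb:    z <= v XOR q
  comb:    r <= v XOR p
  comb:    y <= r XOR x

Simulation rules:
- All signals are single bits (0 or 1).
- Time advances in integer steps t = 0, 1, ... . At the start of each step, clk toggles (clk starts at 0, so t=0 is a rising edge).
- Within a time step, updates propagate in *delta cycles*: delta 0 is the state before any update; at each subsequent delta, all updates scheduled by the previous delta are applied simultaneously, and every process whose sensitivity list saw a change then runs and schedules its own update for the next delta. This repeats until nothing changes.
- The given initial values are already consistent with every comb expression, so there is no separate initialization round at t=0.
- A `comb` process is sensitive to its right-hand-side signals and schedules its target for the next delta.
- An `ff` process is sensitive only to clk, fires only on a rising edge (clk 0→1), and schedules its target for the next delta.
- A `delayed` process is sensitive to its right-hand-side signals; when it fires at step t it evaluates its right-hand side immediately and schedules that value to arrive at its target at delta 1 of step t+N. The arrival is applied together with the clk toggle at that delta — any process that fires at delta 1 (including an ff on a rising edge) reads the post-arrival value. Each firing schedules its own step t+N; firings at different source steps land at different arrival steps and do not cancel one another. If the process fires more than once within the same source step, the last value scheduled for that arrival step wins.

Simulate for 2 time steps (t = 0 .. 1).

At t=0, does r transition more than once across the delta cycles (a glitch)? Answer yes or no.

[bits: y,v,u,r,z,x,p,clk,q]
t=0: Δ0=101011001 Δ1=101011011 Δ2=111011011 Δ3=111100111 Δ4=111000111 Δ5=011000111 | 5Δ
t=1: Δ0=011000111 Δ1=011000101 | 1Δ

yes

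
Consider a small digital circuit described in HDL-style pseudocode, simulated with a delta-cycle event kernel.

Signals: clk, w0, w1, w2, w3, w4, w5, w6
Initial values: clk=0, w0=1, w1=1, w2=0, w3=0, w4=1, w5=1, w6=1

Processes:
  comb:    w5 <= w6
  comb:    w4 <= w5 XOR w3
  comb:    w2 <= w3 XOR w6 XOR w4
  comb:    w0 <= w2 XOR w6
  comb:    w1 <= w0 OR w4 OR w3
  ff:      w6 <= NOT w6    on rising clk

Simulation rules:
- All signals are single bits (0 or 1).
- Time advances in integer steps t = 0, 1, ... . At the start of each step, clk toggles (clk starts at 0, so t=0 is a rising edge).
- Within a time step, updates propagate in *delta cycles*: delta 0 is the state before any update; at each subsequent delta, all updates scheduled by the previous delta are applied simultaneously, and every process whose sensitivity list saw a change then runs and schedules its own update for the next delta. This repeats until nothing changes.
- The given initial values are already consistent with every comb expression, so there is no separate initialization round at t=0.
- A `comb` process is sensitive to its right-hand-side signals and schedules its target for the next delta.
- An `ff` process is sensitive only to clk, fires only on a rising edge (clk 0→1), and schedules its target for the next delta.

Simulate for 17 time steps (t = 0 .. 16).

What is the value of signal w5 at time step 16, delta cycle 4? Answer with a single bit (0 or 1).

t0.Δ0 w6=1 w0=1 w4=1 w3=0 w2=0 w1=1 clk=0 w5=1
t0.Δ1 w6=1 w0=1 w4=1 w3=0 w2=0 w1=1 clk=1 w5=1
t0.Δ2 w6=0 w0=1 w4=1 w3=0 w2=0 w1=1 clk=1 w5=1
t0.Δ3 w6=0 w0=0 w4=1 w3=0 w2=1 w1=1 clk=1 w5=0
t0.Δ4 w6=0 w0=1 w4=0 w3=0 w2=1 w1=1 clk=1 w5=0
t0.Δ5 w6=0 w0=1 w4=0 w3=0 w2=0 w1=1 clk=1 w5=0
t0.Δ6 w6=0 w0=0 w4=0 w3=0 w2=0 w1=1 clk=1 w5=0
t0.Δ7 w6=0 w0=0 w4=0 w3=0 w2=0 w1=0 clk=1 w5=0
t1.Δ0 w6=0 w0=0 w4=0 w3=0 w2=0 w1=0 clk=1 w5=0
t1.Δ1 w6=0 w0=0 w4=0 w3=0 w2=0 w1=0 clk=0 w5=0
t2.Δ0 w6=0 w0=0 w4=0 w3=0 w2=0 w1=0 clk=0 w5=0
t2.Δ1 w6=0 w0=0 w4=0 w3=0 w2=0 w1=0 clk=1 w5=0
t2.Δ2 w6=1 w0=0 w4=0 w3=0 w2=0 w1=0 clk=1 w5=0
t2.Δ3 w6=1 w0=1 w4=0 w3=0 w2=1 w1=0 clk=1 w5=1
t2.Δ4 w6=1 w0=0 w4=1 w3=0 w2=1 w1=1 clk=1 w5=1
t2.Δ5 w6=1 w0=0 w4=1 w3=0 w2=0 w1=1 clk=1 w5=1
t2.Δ6 w6=1 w0=1 w4=1 w3=0 w2=0 w1=1 clk=1 w5=1
t3.Δ0 w6=1 w0=1 w4=1 w3=0 w2=0 w1=1 clk=1 w5=1
t3.Δ1 w6=1 w0=1 w4=1 w3=0 w2=0 w1=1 clk=0 w5=1
t4.Δ0 w6=1 w0=1 w4=1 w3=0 w2=0 w1=1 clk=0 w5=1
t4.Δ1 w6=1 w0=1 w4=1 w3=0 w2=0 w1=1 clk=1 w5=1
t4.Δ2 w6=0 w0=1 w4=1 w3=0 w2=0 w1=1 clk=1 w5=1
t4.Δ3 w6=0 w0=0 w4=1 w3=0 w2=1 w1=1 clk=1 w5=0
t4.Δ4 w6=0 w0=1 w4=0 w3=0 w2=1 w1=1 clk=1 w5=0
t4.Δ5 w6=0 w0=1 w4=0 w3=0 w2=0 w1=1 clk=1 w5=0
t4.Δ6 w6=0 w0=0 w4=0 w3=0 w2=0 w1=1 clk=1 w5=0
t4.Δ7 w6=0 w0=0 w4=0 w3=0 w2=0 w1=0 clk=1 w5=0
t5.Δ0 w6=0 w0=0 w4=0 w3=0 w2=0 w1=0 clk=1 w5=0
t5.Δ1 w6=0 w0=0 w4=0 w3=0 w2=0 w1=0 clk=0 w5=0
t6.Δ0 w6=0 w0=0 w4=0 w3=0 w2=0 w1=0 clk=0 w5=0
t6.Δ1 w6=0 w0=0 w4=0 w3=0 w2=0 w1=0 clk=1 w5=0
t6.Δ2 w6=1 w0=0 w4=0 w3=0 w2=0 w1=0 clk=1 w5=0
t6.Δ3 w6=1 w0=1 w4=0 w3=0 w2=1 w1=0 clk=1 w5=1
t6.Δ4 w6=1 w0=0 w4=1 w3=0 w2=1 w1=1 clk=1 w5=1
t6.Δ5 w6=1 w0=0 w4=1 w3=0 w2=0 w1=1 clk=1 w5=1
t6.Δ6 w6=1 w0=1 w4=1 w3=0 w2=0 w1=1 clk=1 w5=1
t7.Δ0 w6=1 w0=1 w4=1 w3=0 w2=0 w1=1 clk=1 w5=1
t7.Δ1 w6=1 w0=1 w4=1 w3=0 w2=0 w1=1 clk=0 w5=1
t8.Δ0 w6=1 w0=1 w4=1 w3=0 w2=0 w1=1 clk=0 w5=1
t8.Δ1 w6=1 w0=1 w4=1 w3=0 w2=0 w1=1 clk=1 w5=1
t8.Δ2 w6=0 w0=1 w4=1 w3=0 w2=0 w1=1 clk=1 w5=1
t8.Δ3 w6=0 w0=0 w4=1 w3=0 w2=1 w1=1 clk=1 w5=0
t8.Δ4 w6=0 w0=1 w4=0 w3=0 w2=1 w1=1 clk=1 w5=0
t8.Δ5 w6=0 w0=1 w4=0 w3=0 w2=0 w1=1 clk=1 w5=0
t8.Δ6 w6=0 w0=0 w4=0 w3=0 w2=0 w1=1 clk=1 w5=0
t8.Δ7 w6=0 w0=0 w4=0 w3=0 w2=0 w1=0 clk=1 w5=0
t9.Δ0 w6=0 w0=0 w4=0 w3=0 w2=0 w1=0 clk=1 w5=0
t9.Δ1 w6=0 w0=0 w4=0 w3=0 w2=0 w1=0 clk=0 w5=0
t10.Δ0 w6=0 w0=0 w4=0 w3=0 w2=0 w1=0 clk=0 w5=0
t10.Δ1 w6=0 w0=0 w4=0 w3=0 w2=0 w1=0 clk=1 w5=0
t10.Δ2 w6=1 w0=0 w4=0 w3=0 w2=0 w1=0 clk=1 w5=0
t10.Δ3 w6=1 w0=1 w4=0 w3=0 w2=1 w1=0 clk=1 w5=1
t10.Δ4 w6=1 w0=0 w4=1 w3=0 w2=1 w1=1 clk=1 w5=1
t10.Δ5 w6=1 w0=0 w4=1 w3=0 w2=0 w1=1 clk=1 w5=1
t10.Δ6 w6=1 w0=1 w4=1 w3=0 w2=0 w1=1 clk=1 w5=1
t11.Δ0 w6=1 w0=1 w4=1 w3=0 w2=0 w1=1 clk=1 w5=1
t11.Δ1 w6=1 w0=1 w4=1 w3=0 w2=0 w1=1 clk=0 w5=1
t12.Δ0 w6=1 w0=1 w4=1 w3=0 w2=0 w1=1 clk=0 w5=1
t12.Δ1 w6=1 w0=1 w4=1 w3=0 w2=0 w1=1 clk=1 w5=1
t12.Δ2 w6=0 w0=1 w4=1 w3=0 w2=0 w1=1 clk=1 w5=1
t12.Δ3 w6=0 w0=0 w4=1 w3=0 w2=1 w1=1 clk=1 w5=0
t12.Δ4 w6=0 w0=1 w4=0 w3=0 w2=1 w1=1 clk=1 w5=0
t12.Δ5 w6=0 w0=1 w4=0 w3=0 w2=0 w1=1 clk=1 w5=0
t12.Δ6 w6=0 w0=0 w4=0 w3=0 w2=0 w1=1 clk=1 w5=0
t12.Δ7 w6=0 w0=0 w4=0 w3=0 w2=0 w1=0 clk=1 w5=0
t13.Δ0 w6=0 w0=0 w4=0 w3=0 w2=0 w1=0 clk=1 w5=0
t13.Δ1 w6=0 w0=0 w4=0 w3=0 w2=0 w1=0 clk=0 w5=0
t14.Δ0 w6=0 w0=0 w4=0 w3=0 w2=0 w1=0 clk=0 w5=0
t14.Δ1 w6=0 w0=0 w4=0 w3=0 w2=0 w1=0 clk=1 w5=0
t14.Δ2 w6=1 w0=0 w4=0 w3=0 w2=0 w1=0 clk=1 w5=0
t14.Δ3 w6=1 w0=1 w4=0 w3=0 w2=1 w1=0 clk=1 w5=1
t14.Δ4 w6=1 w0=0 w4=1 w3=0 w2=1 w1=1 clk=1 w5=1
t14.Δ5 w6=1 w0=0 w4=1 w3=0 w2=0 w1=1 clk=1 w5=1
t14.Δ6 w6=1 w0=1 w4=1 w3=0 w2=0 w1=1 clk=1 w5=1
t15.Δ0 w6=1 w0=1 w4=1 w3=0 w2=0 w1=1 clk=1 w5=1
t15.Δ1 w6=1 w0=1 w4=1 w3=0 w2=0 w1=1 clk=0 w5=1
t16.Δ0 w6=1 w0=1 w4=1 w3=0 w2=0 w1=1 clk=0 w5=1
t16.Δ1 w6=1 w0=1 w4=1 w3=0 w2=0 w1=1 clk=1 w5=1
t16.Δ2 w6=0 w0=1 w4=1 w3=0 w2=0 w1=1 clk=1 w5=1
t16.Δ3 w6=0 w0=0 w4=1 w3=0 w2=1 w1=1 clk=1 w5=0
t16.Δ4 w6=0 w0=1 w4=0 w3=0 w2=1 w1=1 clk=1 w5=0
t16.Δ5 w6=0 w0=1 w4=0 w3=0 w2=0 w1=1 clk=1 w5=0
t16.Δ6 w6=0 w0=0 w4=0 w3=0 w2=0 w1=1 clk=1 w5=0
t16.Δ7 w6=0 w0=0 w4=0 w3=0 w2=0 w1=0 clk=1 w5=0

0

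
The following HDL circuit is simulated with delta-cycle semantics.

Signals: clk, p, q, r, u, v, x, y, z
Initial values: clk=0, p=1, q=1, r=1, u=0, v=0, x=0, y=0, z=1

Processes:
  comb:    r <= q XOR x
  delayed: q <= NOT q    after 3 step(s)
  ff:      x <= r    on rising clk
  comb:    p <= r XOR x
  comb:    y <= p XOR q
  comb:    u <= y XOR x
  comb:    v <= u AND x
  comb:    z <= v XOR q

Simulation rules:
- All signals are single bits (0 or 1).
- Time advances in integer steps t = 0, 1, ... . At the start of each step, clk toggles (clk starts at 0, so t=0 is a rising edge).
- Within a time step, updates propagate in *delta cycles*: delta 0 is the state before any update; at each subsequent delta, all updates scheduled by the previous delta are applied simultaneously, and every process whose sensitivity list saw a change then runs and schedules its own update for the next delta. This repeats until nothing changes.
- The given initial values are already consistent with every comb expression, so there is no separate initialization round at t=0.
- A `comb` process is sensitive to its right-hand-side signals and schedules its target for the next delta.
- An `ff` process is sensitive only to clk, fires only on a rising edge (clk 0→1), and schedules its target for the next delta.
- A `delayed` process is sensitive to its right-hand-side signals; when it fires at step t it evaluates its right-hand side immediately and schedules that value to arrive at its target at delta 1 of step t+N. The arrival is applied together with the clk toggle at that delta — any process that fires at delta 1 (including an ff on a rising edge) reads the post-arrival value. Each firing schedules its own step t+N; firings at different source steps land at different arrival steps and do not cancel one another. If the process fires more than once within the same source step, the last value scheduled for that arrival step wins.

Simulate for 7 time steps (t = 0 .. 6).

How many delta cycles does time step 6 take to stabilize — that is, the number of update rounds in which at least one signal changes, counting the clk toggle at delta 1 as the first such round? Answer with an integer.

6

[bits: v,z,clk,q,u,p,y,r,x]
t=0: Δ0=010101010 Δ1=011101010 Δ2=011101011 Δ3=011110001 Δ4=111111101 Δ5=101101001 Δ6=001111001 Δ7=111111001 Δ8=101111001 | 8Δ
t=1: Δ0=101111001 Δ1=100111001 | 1Δ
t=2: Δ0=100111001 Δ1=101111001 Δ2=101111000 Δ3=001100010 Δ4=011101110 Δ5=011111010 Δ6=011101010 | 6Δ
t=3: Δ0=011101010 Δ1=010101010 | 1Δ
t=4: Δ0=010101010 Δ1=011101010 Δ2=011101011 Δ3=011110001 Δ4=111111101 Δ5=101101001 Δ6=001111001 Δ7=111111001 Δ8=101111001 | 8Δ
t=5: Δ0=101111001 Δ1=100111001 | 1Δ
t=6: Δ0=100111001 Δ1=101111001 Δ2=101111000 Δ3=001100010 Δ4=011101110 Δ5=011111010 Δ6=011101010 | 6Δ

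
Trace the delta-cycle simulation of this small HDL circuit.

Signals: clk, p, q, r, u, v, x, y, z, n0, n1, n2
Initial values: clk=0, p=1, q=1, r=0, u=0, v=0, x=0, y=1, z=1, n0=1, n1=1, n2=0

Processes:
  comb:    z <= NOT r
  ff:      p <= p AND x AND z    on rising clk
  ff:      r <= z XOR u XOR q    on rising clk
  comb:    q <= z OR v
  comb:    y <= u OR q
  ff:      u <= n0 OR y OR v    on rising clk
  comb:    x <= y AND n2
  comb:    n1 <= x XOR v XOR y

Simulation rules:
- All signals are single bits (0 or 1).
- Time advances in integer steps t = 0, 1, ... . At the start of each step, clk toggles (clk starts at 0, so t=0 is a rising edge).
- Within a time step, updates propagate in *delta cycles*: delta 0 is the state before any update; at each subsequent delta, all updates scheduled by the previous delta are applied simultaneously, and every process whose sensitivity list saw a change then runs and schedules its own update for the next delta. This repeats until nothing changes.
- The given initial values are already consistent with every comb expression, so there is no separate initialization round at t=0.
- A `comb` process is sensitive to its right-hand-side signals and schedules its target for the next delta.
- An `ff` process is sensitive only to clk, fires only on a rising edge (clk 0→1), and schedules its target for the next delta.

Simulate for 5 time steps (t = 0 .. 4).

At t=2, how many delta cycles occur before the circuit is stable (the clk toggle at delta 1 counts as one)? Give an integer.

4

t0.Δ0 n1=1 clk=0 x=0 u=0 y=1 r=0 q=1 n0=1 n2=0 v=0 z=1 p=1
t0.Δ1 n1=1 clk=1 x=0 u=0 y=1 r=0 q=1 n0=1 n2=0 v=0 z=1 p=1
t0.Δ2 n1=1 clk=1 x=0 u=1 y=1 r=0 q=1 n0=1 n2=0 v=0 z=1 p=0
t1.Δ0 n1=1 clk=1 x=0 u=1 y=1 r=0 q=1 n0=1 n2=0 v=0 z=1 p=0
t1.Δ1 n1=1 clk=0 x=0 u=1 y=1 r=0 q=1 n0=1 n2=0 v=0 z=1 p=0
t2.Δ0 n1=1 clk=0 x=0 u=1 y=1 r=0 q=1 n0=1 n2=0 v=0 z=1 p=0
t2.Δ1 n1=1 clk=1 x=0 u=1 y=1 r=0 q=1 n0=1 n2=0 v=0 z=1 p=0
t2.Δ2 n1=1 clk=1 x=0 u=1 y=1 r=1 q=1 n0=1 n2=0 v=0 z=1 p=0
t2.Δ3 n1=1 clk=1 x=0 u=1 y=1 r=1 q=1 n0=1 n2=0 v=0 z=0 p=0
t2.Δ4 n1=1 clk=1 x=0 u=1 y=1 r=1 q=0 n0=1 n2=0 v=0 z=0 p=0
t3.Δ0 n1=1 clk=1 x=0 u=1 y=1 r=1 q=0 n0=1 n2=0 v=0 z=0 p=0
t3.Δ1 n1=1 clk=0 x=0 u=1 y=1 r=1 q=0 n0=1 n2=0 v=0 z=0 p=0
t4.Δ0 n1=1 clk=0 x=0 u=1 y=1 r=1 q=0 n0=1 n2=0 v=0 z=0 p=0
t4.Δ1 n1=1 clk=1 x=0 u=1 y=1 r=1 q=0 n0=1 n2=0 v=0 z=0 p=0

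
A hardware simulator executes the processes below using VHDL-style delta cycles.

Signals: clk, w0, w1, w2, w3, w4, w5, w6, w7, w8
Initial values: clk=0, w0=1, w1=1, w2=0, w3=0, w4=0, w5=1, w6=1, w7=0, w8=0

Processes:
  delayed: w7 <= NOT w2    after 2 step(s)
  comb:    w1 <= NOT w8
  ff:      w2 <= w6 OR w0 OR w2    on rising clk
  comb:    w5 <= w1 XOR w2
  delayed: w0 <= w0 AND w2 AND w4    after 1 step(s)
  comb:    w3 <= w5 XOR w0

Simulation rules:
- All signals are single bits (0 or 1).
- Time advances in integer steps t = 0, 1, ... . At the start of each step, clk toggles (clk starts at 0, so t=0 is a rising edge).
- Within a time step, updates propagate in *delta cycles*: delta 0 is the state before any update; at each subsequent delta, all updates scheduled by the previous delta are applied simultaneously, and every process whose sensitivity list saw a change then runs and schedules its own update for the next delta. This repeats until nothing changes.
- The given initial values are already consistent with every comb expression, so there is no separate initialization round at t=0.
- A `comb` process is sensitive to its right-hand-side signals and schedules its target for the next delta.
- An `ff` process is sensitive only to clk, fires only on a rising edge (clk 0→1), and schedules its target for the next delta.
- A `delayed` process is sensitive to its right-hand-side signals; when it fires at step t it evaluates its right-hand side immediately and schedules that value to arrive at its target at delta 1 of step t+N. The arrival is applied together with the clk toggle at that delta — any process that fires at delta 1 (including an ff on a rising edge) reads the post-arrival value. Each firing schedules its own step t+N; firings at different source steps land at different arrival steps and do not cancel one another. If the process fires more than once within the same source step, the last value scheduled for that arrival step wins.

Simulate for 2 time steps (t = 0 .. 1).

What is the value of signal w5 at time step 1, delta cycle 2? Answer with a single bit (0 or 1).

[bits: w1,w2,w3,w4,w5,w0,clk,w8,w7,w6]
t=0: Δ0=1000110001 Δ1=1000111001 Δ2=1100111001 Δ3=1100011001 Δ4=1110011001 | 4Δ
t=1: Δ0=1110011001 Δ1=1110000001 Δ2=1100000001 | 2Δ

0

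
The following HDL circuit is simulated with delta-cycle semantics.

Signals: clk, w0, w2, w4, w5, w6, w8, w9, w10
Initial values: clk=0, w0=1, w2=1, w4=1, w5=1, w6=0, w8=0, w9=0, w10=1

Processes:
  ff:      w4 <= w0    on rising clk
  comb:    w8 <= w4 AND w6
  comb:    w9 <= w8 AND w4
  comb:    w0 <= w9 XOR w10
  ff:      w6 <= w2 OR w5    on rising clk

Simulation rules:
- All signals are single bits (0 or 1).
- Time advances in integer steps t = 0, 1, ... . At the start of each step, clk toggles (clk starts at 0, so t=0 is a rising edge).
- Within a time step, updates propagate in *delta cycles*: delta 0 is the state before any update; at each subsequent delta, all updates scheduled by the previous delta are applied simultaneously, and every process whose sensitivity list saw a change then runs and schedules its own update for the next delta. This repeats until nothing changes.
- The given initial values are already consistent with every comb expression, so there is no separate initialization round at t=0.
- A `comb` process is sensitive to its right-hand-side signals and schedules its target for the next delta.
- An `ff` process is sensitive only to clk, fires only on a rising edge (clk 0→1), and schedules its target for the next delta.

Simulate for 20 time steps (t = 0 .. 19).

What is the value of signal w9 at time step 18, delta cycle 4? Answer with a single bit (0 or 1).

[bits: w6,w9,w4,w2,w5,w8,clk,w10,w0]
t=0: Δ0=001110011 Δ1=001110111 Δ2=101110111 Δ3=101111111 Δ4=111111111 Δ5=111111110 | 5Δ
t=1: Δ0=111111110 Δ1=111111010 | 1Δ
t=2: Δ0=111111010 Δ1=111111110 Δ2=110111110 Δ3=100110110 Δ4=100110111 | 4Δ
t=3: Δ0=100110111 Δ1=100110011 | 1Δ
t=4: Δ0=100110011 Δ1=100110111 Δ2=101110111 Δ3=101111111 Δ4=111111111 Δ5=111111110 | 5Δ
t=5: Δ0=111111110 Δ1=111111010 | 1Δ
t=6: Δ0=111111010 Δ1=111111110 Δ2=110111110 Δ3=100110110 Δ4=100110111 | 4Δ
t=7: Δ0=100110111 Δ1=100110011 | 1Δ
t=8: Δ0=100110011 Δ1=100110111 Δ2=101110111 Δ3=101111111 Δ4=111111111 Δ5=111111110 | 5Δ
t=9: Δ0=111111110 Δ1=111111010 | 1Δ
t=10: Δ0=111111010 Δ1=111111110 Δ2=110111110 Δ3=100110110 Δ4=100110111 | 4Δ
t=11: Δ0=100110111 Δ1=100110011 | 1Δ
t=12: Δ0=100110011 Δ1=100110111 Δ2=101110111 Δ3=101111111 Δ4=111111111 Δ5=111111110 | 5Δ
t=13: Δ0=111111110 Δ1=111111010 | 1Δ
t=14: Δ0=111111010 Δ1=111111110 Δ2=110111110 Δ3=100110110 Δ4=100110111 | 4Δ
t=15: Δ0=100110111 Δ1=100110011 | 1Δ
t=16: Δ0=100110011 Δ1=100110111 Δ2=101110111 Δ3=101111111 Δ4=111111111 Δ5=111111110 | 5Δ
t=17: Δ0=111111110 Δ1=111111010 | 1Δ
t=18: Δ0=111111010 Δ1=111111110 Δ2=110111110 Δ3=100110110 Δ4=100110111 | 4Δ
t=19: Δ0=100110111 Δ1=100110011 | 1Δ

0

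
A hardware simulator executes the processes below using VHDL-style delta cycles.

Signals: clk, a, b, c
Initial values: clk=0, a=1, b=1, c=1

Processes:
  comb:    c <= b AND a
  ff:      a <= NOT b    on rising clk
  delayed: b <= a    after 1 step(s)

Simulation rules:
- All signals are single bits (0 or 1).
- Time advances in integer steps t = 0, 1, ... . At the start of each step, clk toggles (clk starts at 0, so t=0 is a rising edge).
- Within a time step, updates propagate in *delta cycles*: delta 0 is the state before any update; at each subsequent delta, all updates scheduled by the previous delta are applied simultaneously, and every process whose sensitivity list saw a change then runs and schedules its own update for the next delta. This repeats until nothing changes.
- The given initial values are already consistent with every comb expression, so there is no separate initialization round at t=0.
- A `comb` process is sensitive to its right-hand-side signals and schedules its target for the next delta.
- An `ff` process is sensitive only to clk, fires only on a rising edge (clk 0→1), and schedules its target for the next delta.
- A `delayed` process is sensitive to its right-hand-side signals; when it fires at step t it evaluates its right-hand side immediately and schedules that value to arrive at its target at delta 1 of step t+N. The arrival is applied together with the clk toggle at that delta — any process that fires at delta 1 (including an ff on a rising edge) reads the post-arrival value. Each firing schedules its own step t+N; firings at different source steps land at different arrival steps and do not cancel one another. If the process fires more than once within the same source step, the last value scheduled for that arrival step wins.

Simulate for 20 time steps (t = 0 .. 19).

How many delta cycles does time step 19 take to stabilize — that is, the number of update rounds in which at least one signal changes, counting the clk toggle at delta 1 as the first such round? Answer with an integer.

t0.Δ0 b=1 a=1 clk=0 c=1
t0.Δ1 b=1 a=1 clk=1 c=1
t0.Δ2 b=1 a=0 clk=1 c=1
t0.Δ3 b=1 a=0 clk=1 c=0
t1.Δ0 b=1 a=0 clk=1 c=0
t1.Δ1 b=0 a=0 clk=0 c=0
t2.Δ0 b=0 a=0 clk=0 c=0
t2.Δ1 b=0 a=0 clk=1 c=0
t2.Δ2 b=0 a=1 clk=1 c=0
t3.Δ0 b=0 a=1 clk=1 c=0
t3.Δ1 b=1 a=1 clk=0 c=0
t3.Δ2 b=1 a=1 clk=0 c=1
t4.Δ0 b=1 a=1 clk=0 c=1
t4.Δ1 b=1 a=1 clk=1 c=1
t4.Δ2 b=1 a=0 clk=1 c=1
t4.Δ3 b=1 a=0 clk=1 c=0
t5.Δ0 b=1 a=0 clk=1 c=0
t5.Δ1 b=0 a=0 clk=0 c=0
t6.Δ0 b=0 a=0 clk=0 c=0
t6.Δ1 b=0 a=0 clk=1 c=0
t6.Δ2 b=0 a=1 clk=1 c=0
t7.Δ0 b=0 a=1 clk=1 c=0
t7.Δ1 b=1 a=1 clk=0 c=0
t7.Δ2 b=1 a=1 clk=0 c=1
t8.Δ0 b=1 a=1 clk=0 c=1
t8.Δ1 b=1 a=1 clk=1 c=1
t8.Δ2 b=1 a=0 clk=1 c=1
t8.Δ3 b=1 a=0 clk=1 c=0
t9.Δ0 b=1 a=0 clk=1 c=0
t9.Δ1 b=0 a=0 clk=0 c=0
t10.Δ0 b=0 a=0 clk=0 c=0
t10.Δ1 b=0 a=0 clk=1 c=0
t10.Δ2 b=0 a=1 clk=1 c=0
t11.Δ0 b=0 a=1 clk=1 c=0
t11.Δ1 b=1 a=1 clk=0 c=0
t11.Δ2 b=1 a=1 clk=0 c=1
t12.Δ0 b=1 a=1 clk=0 c=1
t12.Δ1 b=1 a=1 clk=1 c=1
t12.Δ2 b=1 a=0 clk=1 c=1
t12.Δ3 b=1 a=0 clk=1 c=0
t13.Δ0 b=1 a=0 clk=1 c=0
t13.Δ1 b=0 a=0 clk=0 c=0
t14.Δ0 b=0 a=0 clk=0 c=0
t14.Δ1 b=0 a=0 clk=1 c=0
t14.Δ2 b=0 a=1 clk=1 c=0
t15.Δ0 b=0 a=1 clk=1 c=0
t15.Δ1 b=1 a=1 clk=0 c=0
t15.Δ2 b=1 a=1 clk=0 c=1
t16.Δ0 b=1 a=1 clk=0 c=1
t16.Δ1 b=1 a=1 clk=1 c=1
t16.Δ2 b=1 a=0 clk=1 c=1
t16.Δ3 b=1 a=0 clk=1 c=0
t17.Δ0 b=1 a=0 clk=1 c=0
t17.Δ1 b=0 a=0 clk=0 c=0
t18.Δ0 b=0 a=0 clk=0 c=0
t18.Δ1 b=0 a=0 clk=1 c=0
t18.Δ2 b=0 a=1 clk=1 c=0
t19.Δ0 b=0 a=1 clk=1 c=0
t19.Δ1 b=1 a=1 clk=0 c=0
t19.Δ2 b=1 a=1 clk=0 c=1

2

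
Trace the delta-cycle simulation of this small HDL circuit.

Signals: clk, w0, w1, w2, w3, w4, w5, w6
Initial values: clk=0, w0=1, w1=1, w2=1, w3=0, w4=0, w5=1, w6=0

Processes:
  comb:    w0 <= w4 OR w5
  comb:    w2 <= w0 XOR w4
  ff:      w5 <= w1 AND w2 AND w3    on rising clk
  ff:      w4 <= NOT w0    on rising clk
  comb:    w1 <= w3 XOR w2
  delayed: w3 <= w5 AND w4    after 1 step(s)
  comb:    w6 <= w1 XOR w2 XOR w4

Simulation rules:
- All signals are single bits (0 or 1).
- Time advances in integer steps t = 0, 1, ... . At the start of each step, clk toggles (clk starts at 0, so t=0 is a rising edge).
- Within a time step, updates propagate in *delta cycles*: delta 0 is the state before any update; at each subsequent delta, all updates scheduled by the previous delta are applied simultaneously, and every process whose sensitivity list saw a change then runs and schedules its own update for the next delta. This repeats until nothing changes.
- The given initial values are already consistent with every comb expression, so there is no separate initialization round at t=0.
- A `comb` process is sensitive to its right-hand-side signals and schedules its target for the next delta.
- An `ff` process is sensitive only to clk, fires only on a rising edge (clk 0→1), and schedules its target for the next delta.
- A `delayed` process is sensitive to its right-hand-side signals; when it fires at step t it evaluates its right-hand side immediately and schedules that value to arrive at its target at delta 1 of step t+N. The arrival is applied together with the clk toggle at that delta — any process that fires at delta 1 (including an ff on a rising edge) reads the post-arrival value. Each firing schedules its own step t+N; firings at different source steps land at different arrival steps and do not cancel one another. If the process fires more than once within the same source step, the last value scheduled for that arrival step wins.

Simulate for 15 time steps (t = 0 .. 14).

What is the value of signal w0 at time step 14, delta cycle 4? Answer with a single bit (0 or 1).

t=0 Δ0: w1=1 w3=0 w4=0 w5=1 clk=0 w2=1 w6=0 w0=1
  Δ1: clk:0→1
  Δ2: w5:1→0
  Δ3: w0:1→0
  Δ4: w2:1→0
  Δ5: w1:1→0, w6:0→1
  Δ6: w6:1→0
  (6Δ to stable)
t=1 Δ0: w1=0 w3=0 w4=0 w5=0 clk=1 w2=0 w6=0 w0=0
  Δ1: clk:1→0
  (1Δ to stable)
t=2 Δ0: w1=0 w3=0 w4=0 w5=0 clk=0 w2=0 w6=0 w0=0
  Δ1: clk:0→1
  Δ2: w4:0→1
  Δ3: w2:0→1, w6:0→1, w0:0→1
  Δ4: w1:0→1, w2:1→0, w6:1→0
  Δ5: w1:1→0
  Δ6: w6:0→1
  (6Δ to stable)
t=3 Δ0: w1=0 w3=0 w4=1 w5=0 clk=1 w2=0 w6=1 w0=1
  Δ1: clk:1→0
  (1Δ to stable)
t=4 Δ0: w1=0 w3=0 w4=1 w5=0 clk=0 w2=0 w6=1 w0=1
  Δ1: clk:0→1
  Δ2: w4:1→0
  Δ3: w2:0→1, w6:1→0, w0:1→0
  Δ4: w1:0→1, w2:1→0, w6:0→1
  Δ5: w1:1→0
  Δ6: w6:1→0
  (6Δ to stable)
t=5 Δ0: w1=0 w3=0 w4=0 w5=0 clk=1 w2=0 w6=0 w0=0
  Δ1: clk:1→0
  (1Δ to stable)
t=6 Δ0: w1=0 w3=0 w4=0 w5=0 clk=0 w2=0 w6=0 w0=0
  Δ1: clk:0→1
  Δ2: w4:0→1
  Δ3: w2:0→1, w6:0→1, w0:0→1
  Δ4: w1:0→1, w2:1→0, w6:1→0
  Δ5: w1:1→0
  Δ6: w6:0→1
  (6Δ to stable)
t=7 Δ0: w1=0 w3=0 w4=1 w5=0 clk=1 w2=0 w6=1 w0=1
  Δ1: clk:1→0
  (1Δ to stable)
t=8 Δ0: w1=0 w3=0 w4=1 w5=0 clk=0 w2=0 w6=1 w0=1
  Δ1: clk:0→1
  Δ2: w4:1→0
  Δ3: w2:0→1, w6:1→0, w0:1→0
  Δ4: w1:0→1, w2:1→0, w6:0→1
  Δ5: w1:1→0
  Δ6: w6:1→0
  (6Δ to stable)
t=9 Δ0: w1=0 w3=0 w4=0 w5=0 clk=1 w2=0 w6=0 w0=0
  Δ1: clk:1→0
  (1Δ to stable)
t=10 Δ0: w1=0 w3=0 w4=0 w5=0 clk=0 w2=0 w6=0 w0=0
  Δ1: clk:0→1
  Δ2: w4:0→1
  Δ3: w2:0→1, w6:0→1, w0:0→1
  Δ4: w1:0→1, w2:1→0, w6:1→0
  Δ5: w1:1→0
  Δ6: w6:0→1
  (6Δ to stable)
t=11 Δ0: w1=0 w3=0 w4=1 w5=0 clk=1 w2=0 w6=1 w0=1
  Δ1: clk:1→0
  (1Δ to stable)
t=12 Δ0: w1=0 w3=0 w4=1 w5=0 clk=0 w2=0 w6=1 w0=1
  Δ1: clk:0→1
  Δ2: w4:1→0
  Δ3: w2:0→1, w6:1→0, w0:1→0
  Δ4: w1:0→1, w2:1→0, w6:0→1
  Δ5: w1:1→0
  Δ6: w6:1→0
  (6Δ to stable)
t=13 Δ0: w1=0 w3=0 w4=0 w5=0 clk=1 w2=0 w6=0 w0=0
  Δ1: clk:1→0
  (1Δ to stable)
t=14 Δ0: w1=0 w3=0 w4=0 w5=0 clk=0 w2=0 w6=0 w0=0
  Δ1: clk:0→1
  Δ2: w4:0→1
  Δ3: w2:0→1, w6:0→1, w0:0→1
  Δ4: w1:0→1, w2:1→0, w6:1→0
  Δ5: w1:1→0
  Δ6: w6:0→1
  (6Δ to stable)

1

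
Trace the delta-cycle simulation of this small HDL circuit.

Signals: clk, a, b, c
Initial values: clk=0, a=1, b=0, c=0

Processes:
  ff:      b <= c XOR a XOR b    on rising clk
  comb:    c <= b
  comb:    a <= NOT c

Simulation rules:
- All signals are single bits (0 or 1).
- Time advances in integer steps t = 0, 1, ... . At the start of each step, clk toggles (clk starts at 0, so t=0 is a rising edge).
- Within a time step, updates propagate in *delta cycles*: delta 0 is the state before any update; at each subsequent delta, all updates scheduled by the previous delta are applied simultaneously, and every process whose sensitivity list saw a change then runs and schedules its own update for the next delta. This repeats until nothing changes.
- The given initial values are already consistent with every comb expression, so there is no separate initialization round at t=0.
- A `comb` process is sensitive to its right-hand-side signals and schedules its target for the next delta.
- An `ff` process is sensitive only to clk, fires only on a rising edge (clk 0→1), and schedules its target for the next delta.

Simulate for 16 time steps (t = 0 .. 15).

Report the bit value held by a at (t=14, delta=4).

1

t0.Δ0 clk=0 c=0 a=1 b=0
t0.Δ1 clk=1 c=0 a=1 b=0
t0.Δ2 clk=1 c=0 a=1 b=1
t0.Δ3 clk=1 c=1 a=1 b=1
t0.Δ4 clk=1 c=1 a=0 b=1
t1.Δ0 clk=1 c=1 a=0 b=1
t1.Δ1 clk=0 c=1 a=0 b=1
t2.Δ0 clk=0 c=1 a=0 b=1
t2.Δ1 clk=1 c=1 a=0 b=1
t2.Δ2 clk=1 c=1 a=0 b=0
t2.Δ3 clk=1 c=0 a=0 b=0
t2.Δ4 clk=1 c=0 a=1 b=0
t3.Δ0 clk=1 c=0 a=1 b=0
t3.Δ1 clk=0 c=0 a=1 b=0
t4.Δ0 clk=0 c=0 a=1 b=0
t4.Δ1 clk=1 c=0 a=1 b=0
t4.Δ2 clk=1 c=0 a=1 b=1
t4.Δ3 clk=1 c=1 a=1 b=1
t4.Δ4 clk=1 c=1 a=0 b=1
t5.Δ0 clk=1 c=1 a=0 b=1
t5.Δ1 clk=0 c=1 a=0 b=1
t6.Δ0 clk=0 c=1 a=0 b=1
t6.Δ1 clk=1 c=1 a=0 b=1
t6.Δ2 clk=1 c=1 a=0 b=0
t6.Δ3 clk=1 c=0 a=0 b=0
t6.Δ4 clk=1 c=0 a=1 b=0
t7.Δ0 clk=1 c=0 a=1 b=0
t7.Δ1 clk=0 c=0 a=1 b=0
t8.Δ0 clk=0 c=0 a=1 b=0
t8.Δ1 clk=1 c=0 a=1 b=0
t8.Δ2 clk=1 c=0 a=1 b=1
t8.Δ3 clk=1 c=1 a=1 b=1
t8.Δ4 clk=1 c=1 a=0 b=1
t9.Δ0 clk=1 c=1 a=0 b=1
t9.Δ1 clk=0 c=1 a=0 b=1
t10.Δ0 clk=0 c=1 a=0 b=1
t10.Δ1 clk=1 c=1 a=0 b=1
t10.Δ2 clk=1 c=1 a=0 b=0
t10.Δ3 clk=1 c=0 a=0 b=0
t10.Δ4 clk=1 c=0 a=1 b=0
t11.Δ0 clk=1 c=0 a=1 b=0
t11.Δ1 clk=0 c=0 a=1 b=0
t12.Δ0 clk=0 c=0 a=1 b=0
t12.Δ1 clk=1 c=0 a=1 b=0
t12.Δ2 clk=1 c=0 a=1 b=1
t12.Δ3 clk=1 c=1 a=1 b=1
t12.Δ4 clk=1 c=1 a=0 b=1
t13.Δ0 clk=1 c=1 a=0 b=1
t13.Δ1 clk=0 c=1 a=0 b=1
t14.Δ0 clk=0 c=1 a=0 b=1
t14.Δ1 clk=1 c=1 a=0 b=1
t14.Δ2 clk=1 c=1 a=0 b=0
t14.Δ3 clk=1 c=0 a=0 b=0
t14.Δ4 clk=1 c=0 a=1 b=0
t15.Δ0 clk=1 c=0 a=1 b=0
t15.Δ1 clk=0 c=0 a=1 b=0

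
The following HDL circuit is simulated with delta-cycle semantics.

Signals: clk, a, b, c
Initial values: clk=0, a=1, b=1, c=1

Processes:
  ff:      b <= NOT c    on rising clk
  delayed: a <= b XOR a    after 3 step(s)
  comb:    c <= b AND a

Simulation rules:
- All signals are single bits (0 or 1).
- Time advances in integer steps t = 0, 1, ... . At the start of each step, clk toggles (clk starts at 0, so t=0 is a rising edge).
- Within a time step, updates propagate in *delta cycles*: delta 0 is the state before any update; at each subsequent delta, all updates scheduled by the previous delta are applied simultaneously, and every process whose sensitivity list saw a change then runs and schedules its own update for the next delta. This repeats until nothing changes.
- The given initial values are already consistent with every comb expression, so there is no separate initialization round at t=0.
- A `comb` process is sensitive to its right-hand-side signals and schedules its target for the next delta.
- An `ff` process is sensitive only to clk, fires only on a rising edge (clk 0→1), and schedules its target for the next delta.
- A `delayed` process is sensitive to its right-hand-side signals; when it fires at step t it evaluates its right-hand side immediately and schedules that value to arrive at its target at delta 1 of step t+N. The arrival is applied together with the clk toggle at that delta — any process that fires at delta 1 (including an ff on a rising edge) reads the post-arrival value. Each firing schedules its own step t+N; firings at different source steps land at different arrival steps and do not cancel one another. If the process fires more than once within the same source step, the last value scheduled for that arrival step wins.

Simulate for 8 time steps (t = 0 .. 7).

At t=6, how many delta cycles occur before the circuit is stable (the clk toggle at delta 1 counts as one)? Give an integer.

2

t=0 Δ0: clk=0 c=1 b=1 a=1
  Δ1: clk:0→1
  Δ2: b:1→0
  Δ3: c:1→0
  (3Δ to stable)
t=1 Δ0: clk=1 c=0 b=0 a=1
  Δ1: clk:1→0
  (1Δ to stable)
t=2 Δ0: clk=0 c=0 b=0 a=1
  Δ1: clk:0→1
  Δ2: b:0→1
  Δ3: c:0→1
  (3Δ to stable)
t=3 Δ0: clk=1 c=1 b=1 a=1
  Δ1: clk:1→0
  (1Δ to stable)
t=4 Δ0: clk=0 c=1 b=1 a=1
  Δ1: clk:0→1
  Δ2: b:1→0
  Δ3: c:1→0
  (3Δ to stable)
t=5 Δ0: clk=1 c=0 b=0 a=1
  Δ1: clk:1→0, a:1→0
  (1Δ to stable)
t=6 Δ0: clk=0 c=0 b=0 a=0
  Δ1: clk:0→1
  Δ2: b:0→1
  (2Δ to stable)
t=7 Δ0: clk=1 c=0 b=1 a=0
  Δ1: clk:1→0, a:0→1
  Δ2: c:0→1
  (2Δ to stable)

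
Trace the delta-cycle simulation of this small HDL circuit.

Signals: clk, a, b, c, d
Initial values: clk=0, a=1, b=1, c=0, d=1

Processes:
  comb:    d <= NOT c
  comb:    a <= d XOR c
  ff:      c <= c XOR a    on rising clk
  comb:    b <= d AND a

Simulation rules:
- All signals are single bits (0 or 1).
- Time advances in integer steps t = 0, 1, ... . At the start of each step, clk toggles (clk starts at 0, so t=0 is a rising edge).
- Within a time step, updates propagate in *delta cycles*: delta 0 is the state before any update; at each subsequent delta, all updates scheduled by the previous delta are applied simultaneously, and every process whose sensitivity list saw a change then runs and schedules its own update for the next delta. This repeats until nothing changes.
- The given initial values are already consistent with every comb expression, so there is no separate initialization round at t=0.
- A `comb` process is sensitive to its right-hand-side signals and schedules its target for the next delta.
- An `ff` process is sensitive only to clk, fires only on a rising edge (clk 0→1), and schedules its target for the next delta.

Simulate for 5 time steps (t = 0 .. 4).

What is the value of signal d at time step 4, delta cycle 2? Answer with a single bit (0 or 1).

t=0 Δ0: clk=0 b=1 c=0 a=1 d=1
  Δ1: clk:0→1
  Δ2: c:0→1
  Δ3: a:1→0, d:1→0
  Δ4: b:1→0, a:0→1
  (4Δ to stable)
t=1 Δ0: clk=1 b=0 c=1 a=1 d=0
  Δ1: clk:1→0
  (1Δ to stable)
t=2 Δ0: clk=0 b=0 c=1 a=1 d=0
  Δ1: clk:0→1
  Δ2: c:1→0
  Δ3: a:1→0, d:0→1
  Δ4: a:0→1
  Δ5: b:0→1
  (5Δ to stable)
t=3 Δ0: clk=1 b=1 c=0 a=1 d=1
  Δ1: clk:1→0
  (1Δ to stable)
t=4 Δ0: clk=0 b=1 c=0 a=1 d=1
  Δ1: clk:0→1
  Δ2: c:0→1
  Δ3: a:1→0, d:1→0
  Δ4: b:1→0, a:0→1
  (4Δ to stable)

1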